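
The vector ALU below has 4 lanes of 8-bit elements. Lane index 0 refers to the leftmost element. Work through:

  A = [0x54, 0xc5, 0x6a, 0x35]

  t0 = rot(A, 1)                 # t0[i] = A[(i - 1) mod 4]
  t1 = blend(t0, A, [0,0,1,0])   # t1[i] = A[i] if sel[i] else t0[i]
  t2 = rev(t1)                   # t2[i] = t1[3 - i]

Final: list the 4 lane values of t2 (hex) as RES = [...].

→ t0 |35|54|c5|6a|
→ t1 |35|54|6a|6a|
→ t2 |6a|6a|54|35|

RES = [0x6a, 0x6a, 0x54, 0x35]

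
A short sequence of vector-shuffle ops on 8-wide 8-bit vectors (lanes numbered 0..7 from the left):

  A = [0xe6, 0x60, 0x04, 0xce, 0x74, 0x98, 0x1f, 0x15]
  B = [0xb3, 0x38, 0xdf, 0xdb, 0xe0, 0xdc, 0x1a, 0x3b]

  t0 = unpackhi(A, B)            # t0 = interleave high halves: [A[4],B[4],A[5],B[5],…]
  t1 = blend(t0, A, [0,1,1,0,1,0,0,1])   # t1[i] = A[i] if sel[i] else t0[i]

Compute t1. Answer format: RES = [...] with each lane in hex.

  t0: 74 e0 98 dc 1f 1a 15 3b
  t1: 74 60 04 dc 74 1a 15 15

RES = [ 0x74  0x60  0x04  0xdc  0x74  0x1a  0x15  0x15 ]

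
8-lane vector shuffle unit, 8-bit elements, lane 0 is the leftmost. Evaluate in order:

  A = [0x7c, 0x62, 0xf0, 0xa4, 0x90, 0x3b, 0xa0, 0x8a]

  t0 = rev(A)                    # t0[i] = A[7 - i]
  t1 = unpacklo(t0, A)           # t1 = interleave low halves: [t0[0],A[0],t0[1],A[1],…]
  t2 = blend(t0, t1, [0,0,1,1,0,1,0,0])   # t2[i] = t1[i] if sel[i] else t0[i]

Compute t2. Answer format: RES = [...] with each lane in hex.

RES = [0x8a, 0xa0, 0xa0, 0x62, 0xa4, 0xf0, 0x62, 0x7c]

t0 = [0x8a, 0xa0, 0x3b, 0x90, 0xa4, 0xf0, 0x62, 0x7c]
t1 = [0x8a, 0x7c, 0xa0, 0x62, 0x3b, 0xf0, 0x90, 0xa4]
t2 = [0x8a, 0xa0, 0xa0, 0x62, 0xa4, 0xf0, 0x62, 0x7c]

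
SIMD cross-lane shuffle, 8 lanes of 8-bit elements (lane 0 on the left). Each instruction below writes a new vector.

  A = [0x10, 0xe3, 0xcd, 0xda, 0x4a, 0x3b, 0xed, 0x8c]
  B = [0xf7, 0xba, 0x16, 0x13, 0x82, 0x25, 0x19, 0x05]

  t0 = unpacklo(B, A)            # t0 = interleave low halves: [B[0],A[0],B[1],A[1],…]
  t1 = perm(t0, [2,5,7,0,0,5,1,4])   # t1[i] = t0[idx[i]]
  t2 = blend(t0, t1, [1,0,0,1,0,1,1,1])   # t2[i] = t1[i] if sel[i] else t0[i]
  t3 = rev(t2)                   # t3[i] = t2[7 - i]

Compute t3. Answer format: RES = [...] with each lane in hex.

  t0: f7 10 ba e3 16 cd 13 da
  t1: ba cd da f7 f7 cd 10 16
  t2: ba 10 ba f7 16 cd 10 16
  t3: 16 10 cd 16 f7 ba 10 ba

RES = [0x16, 0x10, 0xcd, 0x16, 0xf7, 0xba, 0x10, 0xba]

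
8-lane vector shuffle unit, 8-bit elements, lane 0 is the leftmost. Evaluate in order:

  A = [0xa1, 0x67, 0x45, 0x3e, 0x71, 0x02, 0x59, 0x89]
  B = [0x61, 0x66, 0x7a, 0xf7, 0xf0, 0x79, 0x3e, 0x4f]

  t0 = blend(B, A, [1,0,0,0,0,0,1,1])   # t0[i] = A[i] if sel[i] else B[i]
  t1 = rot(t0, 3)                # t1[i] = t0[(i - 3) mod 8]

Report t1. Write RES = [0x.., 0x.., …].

→ t0 |a1|66|7a|f7|f0|79|59|89|
→ t1 |79|59|89|a1|66|7a|f7|f0|

RES = [ 0x79  0x59  0x89  0xa1  0x66  0x7a  0xf7  0xf0 ]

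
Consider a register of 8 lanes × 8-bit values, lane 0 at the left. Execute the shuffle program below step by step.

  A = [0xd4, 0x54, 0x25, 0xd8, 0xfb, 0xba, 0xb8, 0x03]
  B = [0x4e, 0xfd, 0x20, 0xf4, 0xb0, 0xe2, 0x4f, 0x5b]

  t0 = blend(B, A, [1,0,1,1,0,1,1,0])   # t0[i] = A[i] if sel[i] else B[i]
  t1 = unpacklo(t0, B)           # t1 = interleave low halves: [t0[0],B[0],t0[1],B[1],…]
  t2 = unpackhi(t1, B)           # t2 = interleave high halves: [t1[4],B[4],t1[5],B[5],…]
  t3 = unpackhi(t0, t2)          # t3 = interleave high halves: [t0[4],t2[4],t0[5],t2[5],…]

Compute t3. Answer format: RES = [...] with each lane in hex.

RES = [ 0xb0  0xd8  0xba  0x4f  0xb8  0xf4  0x5b  0x5b ]

t0 = [0xd4, 0xfd, 0x25, 0xd8, 0xb0, 0xba, 0xb8, 0x5b]
t1 = [0xd4, 0x4e, 0xfd, 0xfd, 0x25, 0x20, 0xd8, 0xf4]
t2 = [0x25, 0xb0, 0x20, 0xe2, 0xd8, 0x4f, 0xf4, 0x5b]
t3 = [0xb0, 0xd8, 0xba, 0x4f, 0xb8, 0xf4, 0x5b, 0x5b]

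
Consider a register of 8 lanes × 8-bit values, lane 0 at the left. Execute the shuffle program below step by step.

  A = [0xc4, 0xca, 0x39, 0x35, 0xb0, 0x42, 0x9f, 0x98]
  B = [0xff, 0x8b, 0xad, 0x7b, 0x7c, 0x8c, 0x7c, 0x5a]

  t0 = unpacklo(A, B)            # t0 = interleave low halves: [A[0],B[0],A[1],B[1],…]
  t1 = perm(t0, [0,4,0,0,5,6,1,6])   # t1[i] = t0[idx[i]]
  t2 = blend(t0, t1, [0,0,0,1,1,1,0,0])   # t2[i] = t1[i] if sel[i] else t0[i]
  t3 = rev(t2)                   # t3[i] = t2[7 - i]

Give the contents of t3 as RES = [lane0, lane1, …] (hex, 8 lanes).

RES = [ 0x7b  0x35  0x35  0xad  0xc4  0xca  0xff  0xc4 ]

  t0: c4 ff ca 8b 39 ad 35 7b
  t1: c4 39 c4 c4 ad 35 ff 35
  t2: c4 ff ca c4 ad 35 35 7b
  t3: 7b 35 35 ad c4 ca ff c4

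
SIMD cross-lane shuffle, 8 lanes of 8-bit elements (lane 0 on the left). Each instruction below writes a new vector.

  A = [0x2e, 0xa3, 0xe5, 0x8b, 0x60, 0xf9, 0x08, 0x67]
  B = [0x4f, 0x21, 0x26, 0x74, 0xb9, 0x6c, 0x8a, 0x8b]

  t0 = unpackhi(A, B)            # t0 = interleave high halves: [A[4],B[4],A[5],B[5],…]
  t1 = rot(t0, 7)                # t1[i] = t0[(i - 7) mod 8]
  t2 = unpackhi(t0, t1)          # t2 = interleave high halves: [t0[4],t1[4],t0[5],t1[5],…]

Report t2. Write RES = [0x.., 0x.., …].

t0 = [0x60, 0xb9, 0xf9, 0x6c, 0x08, 0x8a, 0x67, 0x8b]
t1 = [0xb9, 0xf9, 0x6c, 0x08, 0x8a, 0x67, 0x8b, 0x60]
t2 = [0x08, 0x8a, 0x8a, 0x67, 0x67, 0x8b, 0x8b, 0x60]

RES = [ 0x08  0x8a  0x8a  0x67  0x67  0x8b  0x8b  0x60 ]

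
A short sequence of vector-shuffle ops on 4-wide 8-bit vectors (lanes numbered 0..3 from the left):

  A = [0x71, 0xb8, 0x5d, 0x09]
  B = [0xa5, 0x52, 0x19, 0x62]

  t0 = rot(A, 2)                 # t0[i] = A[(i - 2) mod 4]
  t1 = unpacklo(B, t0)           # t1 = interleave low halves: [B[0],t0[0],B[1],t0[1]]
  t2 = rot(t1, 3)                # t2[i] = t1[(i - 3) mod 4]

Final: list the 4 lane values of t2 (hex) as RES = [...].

→ t0 |5d|09|71|b8|
→ t1 |a5|5d|52|09|
→ t2 |5d|52|09|a5|

RES = [0x5d, 0x52, 0x09, 0xa5]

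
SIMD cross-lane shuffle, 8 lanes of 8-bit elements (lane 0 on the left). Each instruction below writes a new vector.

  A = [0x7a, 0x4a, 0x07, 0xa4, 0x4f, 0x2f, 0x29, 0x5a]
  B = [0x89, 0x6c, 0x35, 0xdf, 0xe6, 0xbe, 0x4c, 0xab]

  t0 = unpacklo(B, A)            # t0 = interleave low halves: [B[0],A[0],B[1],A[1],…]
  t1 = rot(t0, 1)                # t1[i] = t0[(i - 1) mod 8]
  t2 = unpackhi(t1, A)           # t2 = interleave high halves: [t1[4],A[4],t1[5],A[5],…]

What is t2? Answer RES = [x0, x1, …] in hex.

RES = [ 0x4a  0x4f  0x35  0x2f  0x07  0x29  0xdf  0x5a ]

→ t0 |89|7a|6c|4a|35|07|df|a4|
→ t1 |a4|89|7a|6c|4a|35|07|df|
→ t2 |4a|4f|35|2f|07|29|df|5a|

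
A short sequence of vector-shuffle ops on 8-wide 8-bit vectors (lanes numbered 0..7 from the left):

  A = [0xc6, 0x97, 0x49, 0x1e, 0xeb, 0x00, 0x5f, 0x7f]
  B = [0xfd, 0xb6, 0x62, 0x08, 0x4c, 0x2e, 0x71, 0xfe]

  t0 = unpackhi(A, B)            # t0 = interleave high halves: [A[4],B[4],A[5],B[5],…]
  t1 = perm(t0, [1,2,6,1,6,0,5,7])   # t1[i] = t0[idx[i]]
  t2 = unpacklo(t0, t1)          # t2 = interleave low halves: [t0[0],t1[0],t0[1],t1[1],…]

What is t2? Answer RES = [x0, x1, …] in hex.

t0 = [0xeb, 0x4c, 0x00, 0x2e, 0x5f, 0x71, 0x7f, 0xfe]
t1 = [0x4c, 0x00, 0x7f, 0x4c, 0x7f, 0xeb, 0x71, 0xfe]
t2 = [0xeb, 0x4c, 0x4c, 0x00, 0x00, 0x7f, 0x2e, 0x4c]

RES = [0xeb, 0x4c, 0x4c, 0x00, 0x00, 0x7f, 0x2e, 0x4c]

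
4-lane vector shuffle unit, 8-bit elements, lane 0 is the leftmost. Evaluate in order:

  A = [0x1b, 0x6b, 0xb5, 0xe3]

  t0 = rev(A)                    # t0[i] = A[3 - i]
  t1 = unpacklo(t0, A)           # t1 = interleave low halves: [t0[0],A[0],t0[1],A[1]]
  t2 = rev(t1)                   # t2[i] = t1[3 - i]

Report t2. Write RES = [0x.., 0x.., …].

RES = [0x6b, 0xb5, 0x1b, 0xe3]

→ t0 |e3|b5|6b|1b|
→ t1 |e3|1b|b5|6b|
→ t2 |6b|b5|1b|e3|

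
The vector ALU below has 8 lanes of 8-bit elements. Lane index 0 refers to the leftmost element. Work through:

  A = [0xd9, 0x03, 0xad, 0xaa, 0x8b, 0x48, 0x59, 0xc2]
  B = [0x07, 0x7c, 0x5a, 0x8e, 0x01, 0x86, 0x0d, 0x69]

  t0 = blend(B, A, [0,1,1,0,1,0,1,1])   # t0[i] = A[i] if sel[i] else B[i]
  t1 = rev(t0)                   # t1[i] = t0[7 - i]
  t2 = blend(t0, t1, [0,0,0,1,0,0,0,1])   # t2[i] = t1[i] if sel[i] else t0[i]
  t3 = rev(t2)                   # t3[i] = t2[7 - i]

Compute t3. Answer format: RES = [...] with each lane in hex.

  t0: 07 03 ad 8e 8b 86 59 c2
  t1: c2 59 86 8b 8e ad 03 07
  t2: 07 03 ad 8b 8b 86 59 07
  t3: 07 59 86 8b 8b ad 03 07

RES = [0x07, 0x59, 0x86, 0x8b, 0x8b, 0xad, 0x03, 0x07]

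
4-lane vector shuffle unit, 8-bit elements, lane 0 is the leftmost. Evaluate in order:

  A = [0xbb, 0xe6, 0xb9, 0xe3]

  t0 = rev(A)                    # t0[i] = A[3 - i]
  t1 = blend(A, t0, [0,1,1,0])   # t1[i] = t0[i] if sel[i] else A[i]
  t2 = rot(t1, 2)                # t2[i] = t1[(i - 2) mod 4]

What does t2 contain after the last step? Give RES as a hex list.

  t0: e3 b9 e6 bb
  t1: bb b9 e6 e3
  t2: e6 e3 bb b9

RES = [ 0xe6  0xe3  0xbb  0xb9 ]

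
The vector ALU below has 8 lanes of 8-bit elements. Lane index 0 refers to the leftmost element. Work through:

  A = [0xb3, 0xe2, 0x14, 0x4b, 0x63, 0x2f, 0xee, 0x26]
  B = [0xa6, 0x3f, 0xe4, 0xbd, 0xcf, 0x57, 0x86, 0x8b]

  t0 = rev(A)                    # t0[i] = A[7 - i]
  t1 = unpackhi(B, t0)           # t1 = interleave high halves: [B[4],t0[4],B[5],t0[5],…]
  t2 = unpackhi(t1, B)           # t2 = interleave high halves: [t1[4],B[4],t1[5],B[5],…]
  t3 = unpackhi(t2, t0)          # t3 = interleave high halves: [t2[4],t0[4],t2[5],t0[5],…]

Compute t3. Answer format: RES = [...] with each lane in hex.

t0 = [0x26, 0xee, 0x2f, 0x63, 0x4b, 0x14, 0xe2, 0xb3]
t1 = [0xcf, 0x4b, 0x57, 0x14, 0x86, 0xe2, 0x8b, 0xb3]
t2 = [0x86, 0xcf, 0xe2, 0x57, 0x8b, 0x86, 0xb3, 0x8b]
t3 = [0x8b, 0x4b, 0x86, 0x14, 0xb3, 0xe2, 0x8b, 0xb3]

RES = [ 0x8b  0x4b  0x86  0x14  0xb3  0xe2  0x8b  0xb3 ]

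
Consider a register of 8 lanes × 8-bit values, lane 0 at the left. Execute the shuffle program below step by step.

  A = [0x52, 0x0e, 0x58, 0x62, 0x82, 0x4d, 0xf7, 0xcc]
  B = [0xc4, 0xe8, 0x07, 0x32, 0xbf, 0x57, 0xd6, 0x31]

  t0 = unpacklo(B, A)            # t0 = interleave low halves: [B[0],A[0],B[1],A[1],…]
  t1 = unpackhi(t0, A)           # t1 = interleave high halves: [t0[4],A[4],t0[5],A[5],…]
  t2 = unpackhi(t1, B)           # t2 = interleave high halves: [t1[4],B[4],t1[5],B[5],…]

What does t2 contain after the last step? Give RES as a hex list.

RES = [0x32, 0xbf, 0xf7, 0x57, 0x62, 0xd6, 0xcc, 0x31]

  t0: c4 52 e8 0e 07 58 32 62
  t1: 07 82 58 4d 32 f7 62 cc
  t2: 32 bf f7 57 62 d6 cc 31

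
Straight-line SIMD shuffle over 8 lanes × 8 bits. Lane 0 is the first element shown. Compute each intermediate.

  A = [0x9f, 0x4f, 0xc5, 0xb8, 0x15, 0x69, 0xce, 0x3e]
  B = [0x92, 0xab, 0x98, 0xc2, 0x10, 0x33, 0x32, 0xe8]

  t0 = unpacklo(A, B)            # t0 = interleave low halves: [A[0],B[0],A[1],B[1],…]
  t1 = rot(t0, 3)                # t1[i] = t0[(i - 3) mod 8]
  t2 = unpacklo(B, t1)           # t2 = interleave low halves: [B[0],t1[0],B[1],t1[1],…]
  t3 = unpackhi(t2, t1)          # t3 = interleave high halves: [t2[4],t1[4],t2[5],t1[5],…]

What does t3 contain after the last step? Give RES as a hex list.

→ t0 |9f|92|4f|ab|c5|98|b8|c2|
→ t1 |98|b8|c2|9f|92|4f|ab|c5|
→ t2 |92|98|ab|b8|98|c2|c2|9f|
→ t3 |98|92|c2|4f|c2|ab|9f|c5|

RES = [0x98, 0x92, 0xc2, 0x4f, 0xc2, 0xab, 0x9f, 0xc5]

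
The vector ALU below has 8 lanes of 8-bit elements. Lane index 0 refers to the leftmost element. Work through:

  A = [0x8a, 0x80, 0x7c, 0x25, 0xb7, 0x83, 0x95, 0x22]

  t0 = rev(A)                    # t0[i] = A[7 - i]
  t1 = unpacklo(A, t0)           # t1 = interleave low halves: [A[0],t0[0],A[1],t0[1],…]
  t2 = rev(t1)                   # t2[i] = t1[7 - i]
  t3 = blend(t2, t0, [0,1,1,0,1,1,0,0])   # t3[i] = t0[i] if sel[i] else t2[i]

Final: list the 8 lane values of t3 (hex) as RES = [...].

t0 = [0x22, 0x95, 0x83, 0xb7, 0x25, 0x7c, 0x80, 0x8a]
t1 = [0x8a, 0x22, 0x80, 0x95, 0x7c, 0x83, 0x25, 0xb7]
t2 = [0xb7, 0x25, 0x83, 0x7c, 0x95, 0x80, 0x22, 0x8a]
t3 = [0xb7, 0x95, 0x83, 0x7c, 0x25, 0x7c, 0x22, 0x8a]

RES = [ 0xb7  0x95  0x83  0x7c  0x25  0x7c  0x22  0x8a ]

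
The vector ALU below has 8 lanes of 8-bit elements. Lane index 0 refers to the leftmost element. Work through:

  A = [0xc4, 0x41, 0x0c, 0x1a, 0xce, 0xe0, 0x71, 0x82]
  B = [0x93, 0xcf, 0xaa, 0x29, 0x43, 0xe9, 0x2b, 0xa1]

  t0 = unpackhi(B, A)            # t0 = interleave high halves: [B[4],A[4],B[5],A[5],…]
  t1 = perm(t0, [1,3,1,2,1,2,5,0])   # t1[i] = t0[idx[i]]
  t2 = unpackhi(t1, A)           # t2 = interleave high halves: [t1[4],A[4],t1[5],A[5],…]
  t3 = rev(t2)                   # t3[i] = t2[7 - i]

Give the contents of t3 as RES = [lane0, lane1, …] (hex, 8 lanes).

  t0: 43 ce e9 e0 2b 71 a1 82
  t1: ce e0 ce e9 ce e9 71 43
  t2: ce ce e9 e0 71 71 43 82
  t3: 82 43 71 71 e0 e9 ce ce

RES = [0x82, 0x43, 0x71, 0x71, 0xe0, 0xe9, 0xce, 0xce]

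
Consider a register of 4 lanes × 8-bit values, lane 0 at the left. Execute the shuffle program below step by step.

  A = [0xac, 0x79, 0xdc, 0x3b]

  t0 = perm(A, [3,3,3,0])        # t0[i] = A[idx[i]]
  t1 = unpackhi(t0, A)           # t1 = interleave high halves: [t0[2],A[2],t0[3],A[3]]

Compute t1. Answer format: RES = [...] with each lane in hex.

RES = [ 0x3b  0xdc  0xac  0x3b ]

t0 = [0x3b, 0x3b, 0x3b, 0xac]
t1 = [0x3b, 0xdc, 0xac, 0x3b]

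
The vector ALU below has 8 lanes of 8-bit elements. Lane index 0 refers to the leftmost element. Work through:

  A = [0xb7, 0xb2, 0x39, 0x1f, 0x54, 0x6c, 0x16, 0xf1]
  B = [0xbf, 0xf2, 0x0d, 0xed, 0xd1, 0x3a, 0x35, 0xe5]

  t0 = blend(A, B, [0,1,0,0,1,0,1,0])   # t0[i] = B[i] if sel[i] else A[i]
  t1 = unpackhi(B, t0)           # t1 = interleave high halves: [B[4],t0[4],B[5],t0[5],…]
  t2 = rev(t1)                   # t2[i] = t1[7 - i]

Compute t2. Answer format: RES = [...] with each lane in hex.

RES = [0xf1, 0xe5, 0x35, 0x35, 0x6c, 0x3a, 0xd1, 0xd1]

t0 = [0xb7, 0xf2, 0x39, 0x1f, 0xd1, 0x6c, 0x35, 0xf1]
t1 = [0xd1, 0xd1, 0x3a, 0x6c, 0x35, 0x35, 0xe5, 0xf1]
t2 = [0xf1, 0xe5, 0x35, 0x35, 0x6c, 0x3a, 0xd1, 0xd1]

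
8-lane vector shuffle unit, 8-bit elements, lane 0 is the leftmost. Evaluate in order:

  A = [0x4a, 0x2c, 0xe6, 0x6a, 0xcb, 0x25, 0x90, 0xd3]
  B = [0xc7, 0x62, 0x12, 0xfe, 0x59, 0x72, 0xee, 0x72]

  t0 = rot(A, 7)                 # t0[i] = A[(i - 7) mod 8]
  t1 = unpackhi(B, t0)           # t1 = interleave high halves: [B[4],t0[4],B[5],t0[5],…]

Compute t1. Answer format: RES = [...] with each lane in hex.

t0 = [0x2c, 0xe6, 0x6a, 0xcb, 0x25, 0x90, 0xd3, 0x4a]
t1 = [0x59, 0x25, 0x72, 0x90, 0xee, 0xd3, 0x72, 0x4a]

RES = [ 0x59  0x25  0x72  0x90  0xee  0xd3  0x72  0x4a ]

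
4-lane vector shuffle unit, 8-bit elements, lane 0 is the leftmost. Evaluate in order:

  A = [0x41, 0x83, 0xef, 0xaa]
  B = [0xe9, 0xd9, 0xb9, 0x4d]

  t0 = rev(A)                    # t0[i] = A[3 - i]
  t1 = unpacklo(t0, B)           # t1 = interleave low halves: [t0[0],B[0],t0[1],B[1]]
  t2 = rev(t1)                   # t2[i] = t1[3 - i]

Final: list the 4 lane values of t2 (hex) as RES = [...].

RES = [ 0xd9  0xef  0xe9  0xaa ]

t0 = [0xaa, 0xef, 0x83, 0x41]
t1 = [0xaa, 0xe9, 0xef, 0xd9]
t2 = [0xd9, 0xef, 0xe9, 0xaa]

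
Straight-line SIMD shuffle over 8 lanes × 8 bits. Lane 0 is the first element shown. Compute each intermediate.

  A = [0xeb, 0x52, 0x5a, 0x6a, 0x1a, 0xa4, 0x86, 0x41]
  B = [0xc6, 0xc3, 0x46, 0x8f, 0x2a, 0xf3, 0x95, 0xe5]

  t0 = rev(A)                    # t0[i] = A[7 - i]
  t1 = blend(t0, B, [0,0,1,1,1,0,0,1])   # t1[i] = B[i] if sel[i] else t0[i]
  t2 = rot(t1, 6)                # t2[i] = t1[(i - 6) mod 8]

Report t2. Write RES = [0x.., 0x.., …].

RES = [ 0x46  0x8f  0x2a  0x5a  0x52  0xe5  0x41  0x86 ]

  t0: 41 86 a4 1a 6a 5a 52 eb
  t1: 41 86 46 8f 2a 5a 52 e5
  t2: 46 8f 2a 5a 52 e5 41 86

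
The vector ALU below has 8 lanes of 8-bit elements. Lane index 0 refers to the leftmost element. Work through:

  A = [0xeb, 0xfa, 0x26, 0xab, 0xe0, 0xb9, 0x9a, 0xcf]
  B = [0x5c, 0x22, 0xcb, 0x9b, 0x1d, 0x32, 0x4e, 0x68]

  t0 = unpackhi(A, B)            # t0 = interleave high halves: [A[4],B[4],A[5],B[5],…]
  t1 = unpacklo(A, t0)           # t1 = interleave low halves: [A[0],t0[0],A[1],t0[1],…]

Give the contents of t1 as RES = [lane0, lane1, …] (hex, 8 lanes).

RES = [0xeb, 0xe0, 0xfa, 0x1d, 0x26, 0xb9, 0xab, 0x32]

  t0: e0 1d b9 32 9a 4e cf 68
  t1: eb e0 fa 1d 26 b9 ab 32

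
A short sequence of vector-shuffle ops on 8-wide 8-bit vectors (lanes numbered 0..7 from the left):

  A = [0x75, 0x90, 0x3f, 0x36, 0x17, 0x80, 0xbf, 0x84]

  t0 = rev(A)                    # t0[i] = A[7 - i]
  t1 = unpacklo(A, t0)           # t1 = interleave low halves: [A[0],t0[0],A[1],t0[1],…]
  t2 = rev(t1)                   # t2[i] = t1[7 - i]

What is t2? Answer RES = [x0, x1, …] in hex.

→ t0 |84|bf|80|17|36|3f|90|75|
→ t1 |75|84|90|bf|3f|80|36|17|
→ t2 |17|36|80|3f|bf|90|84|75|

RES = [0x17, 0x36, 0x80, 0x3f, 0xbf, 0x90, 0x84, 0x75]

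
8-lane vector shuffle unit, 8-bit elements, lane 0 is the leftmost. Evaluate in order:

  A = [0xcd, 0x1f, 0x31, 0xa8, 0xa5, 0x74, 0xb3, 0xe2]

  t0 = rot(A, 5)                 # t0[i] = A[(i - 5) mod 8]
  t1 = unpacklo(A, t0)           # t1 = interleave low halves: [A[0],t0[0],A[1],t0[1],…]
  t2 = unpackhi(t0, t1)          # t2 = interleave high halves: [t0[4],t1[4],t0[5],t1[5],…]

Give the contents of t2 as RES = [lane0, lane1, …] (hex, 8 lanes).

RES = [0xe2, 0x31, 0xcd, 0x74, 0x1f, 0xa8, 0x31, 0xb3]

t0 = [0xa8, 0xa5, 0x74, 0xb3, 0xe2, 0xcd, 0x1f, 0x31]
t1 = [0xcd, 0xa8, 0x1f, 0xa5, 0x31, 0x74, 0xa8, 0xb3]
t2 = [0xe2, 0x31, 0xcd, 0x74, 0x1f, 0xa8, 0x31, 0xb3]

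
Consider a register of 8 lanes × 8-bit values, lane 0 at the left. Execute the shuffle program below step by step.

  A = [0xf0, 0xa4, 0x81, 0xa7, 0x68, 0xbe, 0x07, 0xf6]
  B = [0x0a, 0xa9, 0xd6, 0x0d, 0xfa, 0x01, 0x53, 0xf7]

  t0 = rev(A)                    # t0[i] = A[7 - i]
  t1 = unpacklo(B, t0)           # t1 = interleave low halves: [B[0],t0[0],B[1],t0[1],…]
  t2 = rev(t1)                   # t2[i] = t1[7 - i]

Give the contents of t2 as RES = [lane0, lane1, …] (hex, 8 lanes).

RES = [0x68, 0x0d, 0xbe, 0xd6, 0x07, 0xa9, 0xf6, 0x0a]

  t0: f6 07 be 68 a7 81 a4 f0
  t1: 0a f6 a9 07 d6 be 0d 68
  t2: 68 0d be d6 07 a9 f6 0a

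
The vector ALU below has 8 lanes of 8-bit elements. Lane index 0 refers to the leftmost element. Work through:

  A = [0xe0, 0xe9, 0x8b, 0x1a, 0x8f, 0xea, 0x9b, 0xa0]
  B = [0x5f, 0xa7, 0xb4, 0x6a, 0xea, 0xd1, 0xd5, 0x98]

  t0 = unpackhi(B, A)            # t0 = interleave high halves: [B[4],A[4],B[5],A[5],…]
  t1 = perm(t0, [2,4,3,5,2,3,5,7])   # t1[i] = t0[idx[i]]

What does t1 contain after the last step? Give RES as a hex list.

  t0: ea 8f d1 ea d5 9b 98 a0
  t1: d1 d5 ea 9b d1 ea 9b a0

RES = [0xd1, 0xd5, 0xea, 0x9b, 0xd1, 0xea, 0x9b, 0xa0]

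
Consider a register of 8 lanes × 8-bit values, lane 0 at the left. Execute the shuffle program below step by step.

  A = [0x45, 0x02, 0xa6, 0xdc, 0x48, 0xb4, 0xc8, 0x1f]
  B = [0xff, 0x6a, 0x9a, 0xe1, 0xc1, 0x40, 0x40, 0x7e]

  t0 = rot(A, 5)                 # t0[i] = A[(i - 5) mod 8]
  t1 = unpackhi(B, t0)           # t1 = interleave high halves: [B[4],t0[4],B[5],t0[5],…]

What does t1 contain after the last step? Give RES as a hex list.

RES = [0xc1, 0x1f, 0x40, 0x45, 0x40, 0x02, 0x7e, 0xa6]

t0 = [0xdc, 0x48, 0xb4, 0xc8, 0x1f, 0x45, 0x02, 0xa6]
t1 = [0xc1, 0x1f, 0x40, 0x45, 0x40, 0x02, 0x7e, 0xa6]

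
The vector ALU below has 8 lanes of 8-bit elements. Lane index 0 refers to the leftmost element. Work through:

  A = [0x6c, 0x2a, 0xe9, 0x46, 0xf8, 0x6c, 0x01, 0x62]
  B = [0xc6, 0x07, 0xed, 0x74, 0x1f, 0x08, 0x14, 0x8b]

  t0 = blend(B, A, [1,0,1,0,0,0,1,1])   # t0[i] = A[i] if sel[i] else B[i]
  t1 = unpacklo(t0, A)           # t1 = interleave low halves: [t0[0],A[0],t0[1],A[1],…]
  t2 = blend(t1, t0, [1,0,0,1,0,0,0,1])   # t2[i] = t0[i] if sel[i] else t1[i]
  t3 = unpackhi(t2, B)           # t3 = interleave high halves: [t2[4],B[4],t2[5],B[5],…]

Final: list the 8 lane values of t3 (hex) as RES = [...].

t0 = [0x6c, 0x07, 0xe9, 0x74, 0x1f, 0x08, 0x01, 0x62]
t1 = [0x6c, 0x6c, 0x07, 0x2a, 0xe9, 0xe9, 0x74, 0x46]
t2 = [0x6c, 0x6c, 0x07, 0x74, 0xe9, 0xe9, 0x74, 0x62]
t3 = [0xe9, 0x1f, 0xe9, 0x08, 0x74, 0x14, 0x62, 0x8b]

RES = [0xe9, 0x1f, 0xe9, 0x08, 0x74, 0x14, 0x62, 0x8b]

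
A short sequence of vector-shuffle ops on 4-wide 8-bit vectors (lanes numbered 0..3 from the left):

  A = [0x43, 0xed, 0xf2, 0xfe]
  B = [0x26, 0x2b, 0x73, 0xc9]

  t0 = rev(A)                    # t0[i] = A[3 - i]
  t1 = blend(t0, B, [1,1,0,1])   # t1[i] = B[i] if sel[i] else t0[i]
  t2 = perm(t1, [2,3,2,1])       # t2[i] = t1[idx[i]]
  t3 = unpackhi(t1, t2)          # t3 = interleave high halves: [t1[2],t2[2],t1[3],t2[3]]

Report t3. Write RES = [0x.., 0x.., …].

RES = [0xed, 0xed, 0xc9, 0x2b]

→ t0 |fe|f2|ed|43|
→ t1 |26|2b|ed|c9|
→ t2 |ed|c9|ed|2b|
→ t3 |ed|ed|c9|2b|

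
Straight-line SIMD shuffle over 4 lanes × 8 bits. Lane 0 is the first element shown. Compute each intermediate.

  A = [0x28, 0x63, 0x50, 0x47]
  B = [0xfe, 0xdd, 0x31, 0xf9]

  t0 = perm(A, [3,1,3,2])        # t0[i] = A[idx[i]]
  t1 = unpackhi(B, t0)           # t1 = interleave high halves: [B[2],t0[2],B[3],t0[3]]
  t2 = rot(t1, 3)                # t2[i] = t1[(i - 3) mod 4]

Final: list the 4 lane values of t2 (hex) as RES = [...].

RES = [0x47, 0xf9, 0x50, 0x31]

t0 = [0x47, 0x63, 0x47, 0x50]
t1 = [0x31, 0x47, 0xf9, 0x50]
t2 = [0x47, 0xf9, 0x50, 0x31]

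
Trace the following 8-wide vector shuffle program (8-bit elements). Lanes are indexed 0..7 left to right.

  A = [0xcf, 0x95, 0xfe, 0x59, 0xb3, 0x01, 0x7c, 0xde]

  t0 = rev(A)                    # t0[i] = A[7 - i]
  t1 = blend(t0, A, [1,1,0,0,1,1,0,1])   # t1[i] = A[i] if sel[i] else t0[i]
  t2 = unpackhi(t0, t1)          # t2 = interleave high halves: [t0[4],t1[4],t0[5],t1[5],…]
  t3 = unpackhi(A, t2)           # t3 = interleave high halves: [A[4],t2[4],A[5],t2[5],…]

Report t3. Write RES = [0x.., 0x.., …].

RES = [0xb3, 0x95, 0x01, 0x95, 0x7c, 0xcf, 0xde, 0xde]

t0 = [0xde, 0x7c, 0x01, 0xb3, 0x59, 0xfe, 0x95, 0xcf]
t1 = [0xcf, 0x95, 0x01, 0xb3, 0xb3, 0x01, 0x95, 0xde]
t2 = [0x59, 0xb3, 0xfe, 0x01, 0x95, 0x95, 0xcf, 0xde]
t3 = [0xb3, 0x95, 0x01, 0x95, 0x7c, 0xcf, 0xde, 0xde]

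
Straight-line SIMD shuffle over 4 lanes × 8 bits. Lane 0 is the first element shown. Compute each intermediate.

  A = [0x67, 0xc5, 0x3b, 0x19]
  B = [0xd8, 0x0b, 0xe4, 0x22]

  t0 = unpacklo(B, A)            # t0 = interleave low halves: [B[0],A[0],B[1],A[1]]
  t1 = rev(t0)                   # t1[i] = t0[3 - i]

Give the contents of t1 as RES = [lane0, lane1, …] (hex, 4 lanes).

RES = [ 0xc5  0x0b  0x67  0xd8 ]

t0 = [0xd8, 0x67, 0x0b, 0xc5]
t1 = [0xc5, 0x0b, 0x67, 0xd8]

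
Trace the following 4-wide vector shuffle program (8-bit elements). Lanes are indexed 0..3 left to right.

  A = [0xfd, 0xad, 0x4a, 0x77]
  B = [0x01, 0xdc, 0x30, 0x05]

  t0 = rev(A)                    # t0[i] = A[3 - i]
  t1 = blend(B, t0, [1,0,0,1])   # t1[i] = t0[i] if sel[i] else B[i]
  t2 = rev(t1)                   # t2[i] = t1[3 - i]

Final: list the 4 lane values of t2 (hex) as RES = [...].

RES = [0xfd, 0x30, 0xdc, 0x77]

t0 = [0x77, 0x4a, 0xad, 0xfd]
t1 = [0x77, 0xdc, 0x30, 0xfd]
t2 = [0xfd, 0x30, 0xdc, 0x77]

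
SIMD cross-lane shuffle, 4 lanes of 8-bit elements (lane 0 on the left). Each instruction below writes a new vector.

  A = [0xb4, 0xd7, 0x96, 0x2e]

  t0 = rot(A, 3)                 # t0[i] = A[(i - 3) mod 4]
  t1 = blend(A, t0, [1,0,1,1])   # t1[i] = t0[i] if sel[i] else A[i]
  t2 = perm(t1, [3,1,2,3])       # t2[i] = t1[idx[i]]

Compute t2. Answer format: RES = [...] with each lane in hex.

→ t0 |d7|96|2e|b4|
→ t1 |d7|d7|2e|b4|
→ t2 |b4|d7|2e|b4|

RES = [ 0xb4  0xd7  0x2e  0xb4 ]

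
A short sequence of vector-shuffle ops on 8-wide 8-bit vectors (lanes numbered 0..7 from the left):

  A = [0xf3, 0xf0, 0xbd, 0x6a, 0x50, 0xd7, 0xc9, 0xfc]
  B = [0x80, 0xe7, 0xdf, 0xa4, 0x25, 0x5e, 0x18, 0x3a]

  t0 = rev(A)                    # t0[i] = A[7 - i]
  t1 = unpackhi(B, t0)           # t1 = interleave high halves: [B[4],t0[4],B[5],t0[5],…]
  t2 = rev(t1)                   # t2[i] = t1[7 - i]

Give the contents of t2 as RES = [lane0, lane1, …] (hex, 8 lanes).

t0 = [0xfc, 0xc9, 0xd7, 0x50, 0x6a, 0xbd, 0xf0, 0xf3]
t1 = [0x25, 0x6a, 0x5e, 0xbd, 0x18, 0xf0, 0x3a, 0xf3]
t2 = [0xf3, 0x3a, 0xf0, 0x18, 0xbd, 0x5e, 0x6a, 0x25]

RES = [ 0xf3  0x3a  0xf0  0x18  0xbd  0x5e  0x6a  0x25 ]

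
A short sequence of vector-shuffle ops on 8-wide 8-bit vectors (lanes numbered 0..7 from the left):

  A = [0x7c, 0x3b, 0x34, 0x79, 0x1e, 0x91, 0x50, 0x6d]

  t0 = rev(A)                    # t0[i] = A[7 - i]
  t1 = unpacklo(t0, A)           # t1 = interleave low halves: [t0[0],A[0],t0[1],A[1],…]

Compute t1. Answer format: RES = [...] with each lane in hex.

RES = [0x6d, 0x7c, 0x50, 0x3b, 0x91, 0x34, 0x1e, 0x79]

  t0: 6d 50 91 1e 79 34 3b 7c
  t1: 6d 7c 50 3b 91 34 1e 79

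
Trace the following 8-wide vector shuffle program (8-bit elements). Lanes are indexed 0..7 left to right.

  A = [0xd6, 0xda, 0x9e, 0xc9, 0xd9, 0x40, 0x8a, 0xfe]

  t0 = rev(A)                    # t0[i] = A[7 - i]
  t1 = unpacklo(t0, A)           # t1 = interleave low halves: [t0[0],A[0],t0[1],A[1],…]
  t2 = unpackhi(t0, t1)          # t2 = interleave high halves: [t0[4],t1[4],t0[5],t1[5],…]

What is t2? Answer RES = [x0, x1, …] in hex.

RES = [ 0xc9  0x40  0x9e  0x9e  0xda  0xd9  0xd6  0xc9 ]

→ t0 |fe|8a|40|d9|c9|9e|da|d6|
→ t1 |fe|d6|8a|da|40|9e|d9|c9|
→ t2 |c9|40|9e|9e|da|d9|d6|c9|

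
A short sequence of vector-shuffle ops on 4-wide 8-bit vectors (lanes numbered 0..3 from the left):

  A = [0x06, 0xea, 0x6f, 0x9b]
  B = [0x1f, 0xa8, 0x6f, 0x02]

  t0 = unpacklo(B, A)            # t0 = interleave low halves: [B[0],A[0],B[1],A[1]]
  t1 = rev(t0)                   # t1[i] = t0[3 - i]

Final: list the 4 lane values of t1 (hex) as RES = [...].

RES = [0xea, 0xa8, 0x06, 0x1f]

  t0: 1f 06 a8 ea
  t1: ea a8 06 1f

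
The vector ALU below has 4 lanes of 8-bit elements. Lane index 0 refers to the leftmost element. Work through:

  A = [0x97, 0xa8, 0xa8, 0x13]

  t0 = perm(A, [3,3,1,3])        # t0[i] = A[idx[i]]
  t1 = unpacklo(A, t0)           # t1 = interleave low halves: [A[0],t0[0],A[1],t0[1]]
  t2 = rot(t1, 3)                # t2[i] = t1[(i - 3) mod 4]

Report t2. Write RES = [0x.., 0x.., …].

t0 = [0x13, 0x13, 0xa8, 0x13]
t1 = [0x97, 0x13, 0xa8, 0x13]
t2 = [0x13, 0xa8, 0x13, 0x97]

RES = [ 0x13  0xa8  0x13  0x97 ]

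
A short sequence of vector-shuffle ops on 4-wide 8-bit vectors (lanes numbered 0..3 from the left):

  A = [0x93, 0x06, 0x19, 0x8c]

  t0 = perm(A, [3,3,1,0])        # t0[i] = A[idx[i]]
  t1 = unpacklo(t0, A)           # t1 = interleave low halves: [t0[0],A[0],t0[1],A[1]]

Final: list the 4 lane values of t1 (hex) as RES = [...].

→ t0 |8c|8c|06|93|
→ t1 |8c|93|8c|06|

RES = [ 0x8c  0x93  0x8c  0x06 ]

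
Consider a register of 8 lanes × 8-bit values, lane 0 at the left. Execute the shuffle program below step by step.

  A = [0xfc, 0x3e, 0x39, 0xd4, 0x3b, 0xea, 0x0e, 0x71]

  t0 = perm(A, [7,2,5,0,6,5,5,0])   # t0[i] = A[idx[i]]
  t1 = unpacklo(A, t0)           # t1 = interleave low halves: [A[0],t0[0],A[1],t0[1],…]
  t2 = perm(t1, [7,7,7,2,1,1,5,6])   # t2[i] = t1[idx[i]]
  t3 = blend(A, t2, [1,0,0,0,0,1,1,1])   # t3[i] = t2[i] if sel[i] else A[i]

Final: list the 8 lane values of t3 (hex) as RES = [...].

RES = [0xfc, 0x3e, 0x39, 0xd4, 0x3b, 0x71, 0xea, 0xd4]

t0 = [0x71, 0x39, 0xea, 0xfc, 0x0e, 0xea, 0xea, 0xfc]
t1 = [0xfc, 0x71, 0x3e, 0x39, 0x39, 0xea, 0xd4, 0xfc]
t2 = [0xfc, 0xfc, 0xfc, 0x3e, 0x71, 0x71, 0xea, 0xd4]
t3 = [0xfc, 0x3e, 0x39, 0xd4, 0x3b, 0x71, 0xea, 0xd4]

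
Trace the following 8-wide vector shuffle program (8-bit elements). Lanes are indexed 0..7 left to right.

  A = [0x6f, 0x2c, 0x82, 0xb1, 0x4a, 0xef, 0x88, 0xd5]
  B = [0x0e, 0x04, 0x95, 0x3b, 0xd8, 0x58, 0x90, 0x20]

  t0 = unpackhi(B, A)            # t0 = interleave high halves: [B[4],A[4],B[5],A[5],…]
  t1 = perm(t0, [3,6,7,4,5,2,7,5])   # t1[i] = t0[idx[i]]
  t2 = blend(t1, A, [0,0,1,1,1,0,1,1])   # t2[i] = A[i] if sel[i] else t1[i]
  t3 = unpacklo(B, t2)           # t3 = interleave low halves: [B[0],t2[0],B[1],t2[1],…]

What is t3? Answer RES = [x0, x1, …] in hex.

→ t0 |d8|4a|58|ef|90|88|20|d5|
→ t1 |ef|20|d5|90|88|58|d5|88|
→ t2 |ef|20|82|b1|4a|58|88|d5|
→ t3 |0e|ef|04|20|95|82|3b|b1|

RES = [ 0x0e  0xef  0x04  0x20  0x95  0x82  0x3b  0xb1 ]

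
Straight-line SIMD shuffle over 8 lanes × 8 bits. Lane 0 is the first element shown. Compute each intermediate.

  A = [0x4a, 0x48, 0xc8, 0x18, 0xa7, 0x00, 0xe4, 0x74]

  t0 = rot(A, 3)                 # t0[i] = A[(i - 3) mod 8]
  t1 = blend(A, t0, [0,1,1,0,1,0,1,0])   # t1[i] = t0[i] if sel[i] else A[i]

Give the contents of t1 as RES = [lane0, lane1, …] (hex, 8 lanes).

RES = [ 0x4a  0xe4  0x74  0x18  0x48  0x00  0x18  0x74 ]

t0 = [0x00, 0xe4, 0x74, 0x4a, 0x48, 0xc8, 0x18, 0xa7]
t1 = [0x4a, 0xe4, 0x74, 0x18, 0x48, 0x00, 0x18, 0x74]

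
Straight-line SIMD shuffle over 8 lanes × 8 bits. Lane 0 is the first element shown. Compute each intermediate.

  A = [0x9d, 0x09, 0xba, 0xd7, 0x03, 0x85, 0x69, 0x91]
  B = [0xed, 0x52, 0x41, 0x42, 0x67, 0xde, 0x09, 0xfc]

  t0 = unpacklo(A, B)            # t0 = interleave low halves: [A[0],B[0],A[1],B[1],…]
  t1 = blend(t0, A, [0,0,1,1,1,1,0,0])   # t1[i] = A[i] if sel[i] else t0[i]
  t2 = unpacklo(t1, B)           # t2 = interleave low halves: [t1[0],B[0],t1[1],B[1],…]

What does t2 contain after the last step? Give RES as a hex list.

→ t0 |9d|ed|09|52|ba|41|d7|42|
→ t1 |9d|ed|ba|d7|03|85|d7|42|
→ t2 |9d|ed|ed|52|ba|41|d7|42|

RES = [ 0x9d  0xed  0xed  0x52  0xba  0x41  0xd7  0x42 ]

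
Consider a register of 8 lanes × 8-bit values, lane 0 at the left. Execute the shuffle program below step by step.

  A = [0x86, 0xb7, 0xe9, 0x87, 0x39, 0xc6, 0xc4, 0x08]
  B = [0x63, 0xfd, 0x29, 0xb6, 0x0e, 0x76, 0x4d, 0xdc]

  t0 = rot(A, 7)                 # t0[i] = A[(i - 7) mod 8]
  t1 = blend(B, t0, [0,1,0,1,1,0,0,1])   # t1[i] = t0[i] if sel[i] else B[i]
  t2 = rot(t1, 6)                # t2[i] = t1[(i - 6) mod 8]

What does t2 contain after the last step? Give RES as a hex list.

RES = [ 0x29  0x39  0xc6  0x76  0x4d  0x86  0x63  0xe9 ]

  t0: b7 e9 87 39 c6 c4 08 86
  t1: 63 e9 29 39 c6 76 4d 86
  t2: 29 39 c6 76 4d 86 63 e9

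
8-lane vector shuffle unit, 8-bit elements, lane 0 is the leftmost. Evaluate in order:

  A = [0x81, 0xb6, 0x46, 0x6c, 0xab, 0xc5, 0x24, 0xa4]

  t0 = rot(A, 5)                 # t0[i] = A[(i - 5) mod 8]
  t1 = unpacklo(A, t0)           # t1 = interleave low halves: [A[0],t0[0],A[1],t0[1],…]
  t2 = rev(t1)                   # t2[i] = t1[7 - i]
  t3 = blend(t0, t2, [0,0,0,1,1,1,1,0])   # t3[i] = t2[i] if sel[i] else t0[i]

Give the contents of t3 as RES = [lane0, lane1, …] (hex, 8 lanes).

RES = [0x6c, 0xab, 0xc5, 0x46, 0xab, 0xb6, 0x6c, 0x46]

→ t0 |6c|ab|c5|24|a4|81|b6|46|
→ t1 |81|6c|b6|ab|46|c5|6c|24|
→ t2 |24|6c|c5|46|ab|b6|6c|81|
→ t3 |6c|ab|c5|46|ab|b6|6c|46|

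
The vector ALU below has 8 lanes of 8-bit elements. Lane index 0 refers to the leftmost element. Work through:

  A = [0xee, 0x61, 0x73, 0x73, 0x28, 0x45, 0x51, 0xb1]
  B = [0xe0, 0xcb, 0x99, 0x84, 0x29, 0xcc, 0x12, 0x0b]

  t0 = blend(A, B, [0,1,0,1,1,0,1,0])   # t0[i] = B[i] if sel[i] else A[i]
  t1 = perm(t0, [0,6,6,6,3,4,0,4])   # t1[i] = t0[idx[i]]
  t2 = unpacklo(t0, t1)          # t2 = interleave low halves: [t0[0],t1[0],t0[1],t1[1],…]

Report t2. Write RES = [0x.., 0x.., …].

t0 = [0xee, 0xcb, 0x73, 0x84, 0x29, 0x45, 0x12, 0xb1]
t1 = [0xee, 0x12, 0x12, 0x12, 0x84, 0x29, 0xee, 0x29]
t2 = [0xee, 0xee, 0xcb, 0x12, 0x73, 0x12, 0x84, 0x12]

RES = [ 0xee  0xee  0xcb  0x12  0x73  0x12  0x84  0x12 ]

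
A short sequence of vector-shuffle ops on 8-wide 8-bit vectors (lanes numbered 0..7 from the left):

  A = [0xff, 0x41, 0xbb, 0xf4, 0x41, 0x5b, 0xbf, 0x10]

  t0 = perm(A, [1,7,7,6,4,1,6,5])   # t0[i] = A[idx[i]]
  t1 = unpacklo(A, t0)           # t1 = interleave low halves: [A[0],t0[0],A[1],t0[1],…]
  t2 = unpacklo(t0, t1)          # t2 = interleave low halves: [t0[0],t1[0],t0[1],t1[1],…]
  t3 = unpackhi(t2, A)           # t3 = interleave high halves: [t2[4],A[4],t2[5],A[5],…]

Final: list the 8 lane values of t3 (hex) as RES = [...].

  t0: 41 10 10 bf 41 41 bf 5b
  t1: ff 41 41 10 bb 10 f4 bf
  t2: 41 ff 10 41 10 41 bf 10
  t3: 10 41 41 5b bf bf 10 10

RES = [ 0x10  0x41  0x41  0x5b  0xbf  0xbf  0x10  0x10 ]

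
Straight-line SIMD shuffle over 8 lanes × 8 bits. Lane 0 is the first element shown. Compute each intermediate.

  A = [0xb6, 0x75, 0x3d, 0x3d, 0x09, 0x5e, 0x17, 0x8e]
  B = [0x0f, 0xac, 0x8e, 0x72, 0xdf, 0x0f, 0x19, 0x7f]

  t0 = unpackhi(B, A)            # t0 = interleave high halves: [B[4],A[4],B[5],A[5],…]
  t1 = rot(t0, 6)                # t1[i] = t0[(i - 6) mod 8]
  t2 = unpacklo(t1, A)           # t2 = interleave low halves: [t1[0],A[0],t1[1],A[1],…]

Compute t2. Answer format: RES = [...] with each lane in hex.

RES = [0x0f, 0xb6, 0x5e, 0x75, 0x19, 0x3d, 0x17, 0x3d]

t0 = [0xdf, 0x09, 0x0f, 0x5e, 0x19, 0x17, 0x7f, 0x8e]
t1 = [0x0f, 0x5e, 0x19, 0x17, 0x7f, 0x8e, 0xdf, 0x09]
t2 = [0x0f, 0xb6, 0x5e, 0x75, 0x19, 0x3d, 0x17, 0x3d]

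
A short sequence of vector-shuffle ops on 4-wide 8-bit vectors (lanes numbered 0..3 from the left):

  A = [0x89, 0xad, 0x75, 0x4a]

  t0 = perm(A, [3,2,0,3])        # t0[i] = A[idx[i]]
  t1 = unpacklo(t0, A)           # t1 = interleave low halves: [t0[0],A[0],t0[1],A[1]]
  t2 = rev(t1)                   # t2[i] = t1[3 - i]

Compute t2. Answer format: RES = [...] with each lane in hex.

RES = [ 0xad  0x75  0x89  0x4a ]

→ t0 |4a|75|89|4a|
→ t1 |4a|89|75|ad|
→ t2 |ad|75|89|4a|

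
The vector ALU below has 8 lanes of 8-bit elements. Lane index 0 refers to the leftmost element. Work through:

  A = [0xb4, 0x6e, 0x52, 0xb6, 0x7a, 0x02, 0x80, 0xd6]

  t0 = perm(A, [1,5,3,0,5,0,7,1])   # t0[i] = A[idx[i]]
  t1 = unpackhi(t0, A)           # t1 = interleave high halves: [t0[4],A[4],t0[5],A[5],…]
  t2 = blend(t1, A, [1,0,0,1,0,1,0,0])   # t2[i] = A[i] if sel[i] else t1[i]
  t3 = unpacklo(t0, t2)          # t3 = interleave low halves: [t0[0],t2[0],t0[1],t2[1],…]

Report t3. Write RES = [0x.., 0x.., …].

  t0: 6e 02 b6 b4 02 b4 d6 6e
  t1: 02 7a b4 02 d6 80 6e d6
  t2: b4 7a b4 b6 d6 02 6e d6
  t3: 6e b4 02 7a b6 b4 b4 b6

RES = [ 0x6e  0xb4  0x02  0x7a  0xb6  0xb4  0xb4  0xb6 ]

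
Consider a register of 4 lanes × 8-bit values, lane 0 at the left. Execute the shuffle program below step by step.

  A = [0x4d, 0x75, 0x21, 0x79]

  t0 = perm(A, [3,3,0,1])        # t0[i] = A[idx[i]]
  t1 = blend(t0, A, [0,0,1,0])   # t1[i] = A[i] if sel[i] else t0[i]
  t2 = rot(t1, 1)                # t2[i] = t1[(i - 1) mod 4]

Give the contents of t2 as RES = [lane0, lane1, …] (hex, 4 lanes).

t0 = [0x79, 0x79, 0x4d, 0x75]
t1 = [0x79, 0x79, 0x21, 0x75]
t2 = [0x75, 0x79, 0x79, 0x21]

RES = [0x75, 0x79, 0x79, 0x21]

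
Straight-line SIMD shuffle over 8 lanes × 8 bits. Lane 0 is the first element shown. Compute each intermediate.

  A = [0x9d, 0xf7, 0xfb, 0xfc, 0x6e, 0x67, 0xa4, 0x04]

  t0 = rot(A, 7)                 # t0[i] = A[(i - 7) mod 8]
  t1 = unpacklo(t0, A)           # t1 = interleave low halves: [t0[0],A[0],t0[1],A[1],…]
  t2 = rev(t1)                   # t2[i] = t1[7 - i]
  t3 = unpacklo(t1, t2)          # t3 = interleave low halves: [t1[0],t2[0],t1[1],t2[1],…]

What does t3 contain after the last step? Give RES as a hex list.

→ t0 |f7|fb|fc|6e|67|a4|04|9d|
→ t1 |f7|9d|fb|f7|fc|fb|6e|fc|
→ t2 |fc|6e|fb|fc|f7|fb|9d|f7|
→ t3 |f7|fc|9d|6e|fb|fb|f7|fc|

RES = [0xf7, 0xfc, 0x9d, 0x6e, 0xfb, 0xfb, 0xf7, 0xfc]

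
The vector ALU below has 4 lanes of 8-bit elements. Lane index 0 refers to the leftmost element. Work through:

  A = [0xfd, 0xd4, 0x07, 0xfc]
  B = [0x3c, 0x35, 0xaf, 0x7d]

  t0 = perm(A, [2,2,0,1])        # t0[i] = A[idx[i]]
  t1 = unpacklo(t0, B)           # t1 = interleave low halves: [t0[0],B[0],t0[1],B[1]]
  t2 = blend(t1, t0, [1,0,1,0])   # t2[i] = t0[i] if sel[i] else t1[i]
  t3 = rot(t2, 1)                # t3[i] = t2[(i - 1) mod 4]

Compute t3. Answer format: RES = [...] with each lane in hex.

→ t0 |07|07|fd|d4|
→ t1 |07|3c|07|35|
→ t2 |07|3c|fd|35|
→ t3 |35|07|3c|fd|

RES = [ 0x35  0x07  0x3c  0xfd ]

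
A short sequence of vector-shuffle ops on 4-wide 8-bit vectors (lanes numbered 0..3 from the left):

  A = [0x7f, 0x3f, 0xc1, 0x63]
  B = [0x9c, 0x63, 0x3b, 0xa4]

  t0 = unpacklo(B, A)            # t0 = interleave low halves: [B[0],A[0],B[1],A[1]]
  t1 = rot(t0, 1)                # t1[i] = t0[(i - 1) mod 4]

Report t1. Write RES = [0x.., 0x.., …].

RES = [ 0x3f  0x9c  0x7f  0x63 ]

  t0: 9c 7f 63 3f
  t1: 3f 9c 7f 63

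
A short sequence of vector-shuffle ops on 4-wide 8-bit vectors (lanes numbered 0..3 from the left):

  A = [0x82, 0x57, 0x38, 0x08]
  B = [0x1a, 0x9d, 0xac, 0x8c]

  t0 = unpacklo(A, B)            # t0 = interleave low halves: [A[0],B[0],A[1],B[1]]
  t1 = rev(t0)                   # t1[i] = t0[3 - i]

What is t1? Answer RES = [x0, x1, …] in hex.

RES = [0x9d, 0x57, 0x1a, 0x82]

t0 = [0x82, 0x1a, 0x57, 0x9d]
t1 = [0x9d, 0x57, 0x1a, 0x82]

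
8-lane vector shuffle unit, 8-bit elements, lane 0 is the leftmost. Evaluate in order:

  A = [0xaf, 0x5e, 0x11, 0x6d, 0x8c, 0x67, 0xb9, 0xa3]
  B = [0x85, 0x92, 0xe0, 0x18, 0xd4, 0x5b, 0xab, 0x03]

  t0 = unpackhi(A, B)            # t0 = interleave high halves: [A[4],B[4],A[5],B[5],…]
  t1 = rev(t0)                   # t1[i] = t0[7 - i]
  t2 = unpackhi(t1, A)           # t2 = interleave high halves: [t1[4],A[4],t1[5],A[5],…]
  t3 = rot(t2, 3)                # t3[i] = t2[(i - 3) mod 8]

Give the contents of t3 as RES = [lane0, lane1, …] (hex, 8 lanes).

→ t0 |8c|d4|67|5b|b9|ab|a3|03|
→ t1 |03|a3|ab|b9|5b|67|d4|8c|
→ t2 |5b|8c|67|67|d4|b9|8c|a3|
→ t3 |b9|8c|a3|5b|8c|67|67|d4|

RES = [0xb9, 0x8c, 0xa3, 0x5b, 0x8c, 0x67, 0x67, 0xd4]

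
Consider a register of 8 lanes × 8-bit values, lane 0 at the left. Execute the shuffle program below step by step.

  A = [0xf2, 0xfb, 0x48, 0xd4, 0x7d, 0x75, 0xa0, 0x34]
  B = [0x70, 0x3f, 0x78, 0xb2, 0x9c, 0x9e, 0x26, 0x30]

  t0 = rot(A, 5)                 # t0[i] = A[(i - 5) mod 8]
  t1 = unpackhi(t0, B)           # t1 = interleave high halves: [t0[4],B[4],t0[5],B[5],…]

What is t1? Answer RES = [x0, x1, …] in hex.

RES = [ 0x34  0x9c  0xf2  0x9e  0xfb  0x26  0x48  0x30 ]

→ t0 |d4|7d|75|a0|34|f2|fb|48|
→ t1 |34|9c|f2|9e|fb|26|48|30|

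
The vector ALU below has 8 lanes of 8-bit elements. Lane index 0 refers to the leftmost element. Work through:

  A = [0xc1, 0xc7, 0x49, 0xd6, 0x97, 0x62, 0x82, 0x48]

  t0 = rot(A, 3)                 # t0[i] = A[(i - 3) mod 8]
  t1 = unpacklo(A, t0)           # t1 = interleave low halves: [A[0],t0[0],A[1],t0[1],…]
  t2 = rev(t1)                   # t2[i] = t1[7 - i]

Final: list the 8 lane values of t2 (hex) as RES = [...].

  t0: 62 82 48 c1 c7 49 d6 97
  t1: c1 62 c7 82 49 48 d6 c1
  t2: c1 d6 48 49 82 c7 62 c1

RES = [ 0xc1  0xd6  0x48  0x49  0x82  0xc7  0x62  0xc1 ]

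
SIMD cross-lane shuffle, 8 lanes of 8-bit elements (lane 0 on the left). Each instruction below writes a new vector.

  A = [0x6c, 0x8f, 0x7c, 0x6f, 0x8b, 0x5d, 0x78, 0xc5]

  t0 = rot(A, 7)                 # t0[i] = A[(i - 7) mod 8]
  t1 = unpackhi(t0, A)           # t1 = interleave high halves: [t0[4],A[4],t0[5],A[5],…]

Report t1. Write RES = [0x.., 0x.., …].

RES = [0x5d, 0x8b, 0x78, 0x5d, 0xc5, 0x78, 0x6c, 0xc5]

t0 = [0x8f, 0x7c, 0x6f, 0x8b, 0x5d, 0x78, 0xc5, 0x6c]
t1 = [0x5d, 0x8b, 0x78, 0x5d, 0xc5, 0x78, 0x6c, 0xc5]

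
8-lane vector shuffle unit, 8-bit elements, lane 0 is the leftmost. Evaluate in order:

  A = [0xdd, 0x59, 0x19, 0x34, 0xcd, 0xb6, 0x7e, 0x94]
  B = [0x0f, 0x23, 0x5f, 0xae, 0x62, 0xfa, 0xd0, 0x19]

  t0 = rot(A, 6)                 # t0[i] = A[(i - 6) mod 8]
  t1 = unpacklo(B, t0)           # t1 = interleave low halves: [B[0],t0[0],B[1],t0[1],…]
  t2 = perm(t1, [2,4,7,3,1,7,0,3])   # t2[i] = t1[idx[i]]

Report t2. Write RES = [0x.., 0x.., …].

RES = [0x23, 0x5f, 0xb6, 0x34, 0x19, 0xb6, 0x0f, 0x34]

  t0: 19 34 cd b6 7e 94 dd 59
  t1: 0f 19 23 34 5f cd ae b6
  t2: 23 5f b6 34 19 b6 0f 34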